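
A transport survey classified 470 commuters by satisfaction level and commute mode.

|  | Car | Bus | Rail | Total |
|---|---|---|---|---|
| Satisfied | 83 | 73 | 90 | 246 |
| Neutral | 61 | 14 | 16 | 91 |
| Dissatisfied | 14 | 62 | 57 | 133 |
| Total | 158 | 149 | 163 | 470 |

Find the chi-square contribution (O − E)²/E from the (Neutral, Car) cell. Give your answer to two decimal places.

Row total (Neutral) = 91; column total (Car) = 158; N = 470.
Expected count E = 91 × 158 / 470 = 30.591.
Contribution = (O − E)²/E = (61 − 30.591)² / 30.591 = 30.23.

30.23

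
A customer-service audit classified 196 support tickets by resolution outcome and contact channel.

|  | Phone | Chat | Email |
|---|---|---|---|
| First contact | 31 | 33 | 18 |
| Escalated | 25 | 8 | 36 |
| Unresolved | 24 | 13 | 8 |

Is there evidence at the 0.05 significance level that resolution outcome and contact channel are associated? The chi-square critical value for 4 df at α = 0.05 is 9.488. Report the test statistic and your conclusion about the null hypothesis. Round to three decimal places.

Row totals: 82, 69, 45. Column totals: 80, 54, 62. Grand total N = 196.
Expected counts (row total × column total / N):
  First contact, Phone: 82×80/196 = 33.4694
  First contact, Chat: 82×54/196 = 22.5918
  First contact, Email: 82×62/196 = 25.9388
  Escalated, Phone: 69×80/196 = 28.1633
  Escalated, Chat: 69×54/196 = 19.0102
  Escalated, Email: 69×62/196 = 21.8265
  Unresolved, Phone: 45×80/196 = 18.3673
  Unresolved, Chat: 45×54/196 = 12.3980
  Unresolved, Email: 45×62/196 = 14.2347
Contributions (O − E)²/E:
  (31 − 33.4694)²/33.4694 = 0.1822
  (33 − 22.5918)²/22.5918 = 4.7951
  (18 − 25.9388)²/25.9388 = 2.4297
  (25 − 28.1633)²/28.1633 = 0.3553
  (8 − 19.0102)²/19.0102 = 6.3768
  (36 − 21.8265)²/21.8265 = 9.2039
  (24 − 18.3673)²/18.3673 = 1.7274
  (13 − 12.3980)²/12.3980 = 0.0292
  (8 − 14.2347)²/14.2347 = 2.7308
χ² = 0.1822 + 4.7951 + 2.4297 + 0.3553 + 6.3768 + 9.2039 + 1.7274 + 0.0292 + 2.7308 = 27.830
df = (3−1)(3−1) = 4. Since 27.830 > 9.488, reject the null hypothesis of independence at α = 0.05.

27.830; reject H₀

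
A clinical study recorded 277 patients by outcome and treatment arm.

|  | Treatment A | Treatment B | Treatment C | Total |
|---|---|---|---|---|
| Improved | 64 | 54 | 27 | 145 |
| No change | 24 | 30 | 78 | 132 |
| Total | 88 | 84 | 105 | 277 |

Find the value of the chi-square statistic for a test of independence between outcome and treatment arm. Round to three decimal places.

49.309

Grand total N = 277.
Expected counts (row total × column total / N):
  Improved, Treatment A: 145×88/277 = 46.0650
  Improved, Treatment B: 145×84/277 = 43.9711
  Improved, Treatment C: 145×105/277 = 54.9639
  No change, Treatment A: 132×88/277 = 41.9350
  No change, Treatment B: 132×84/277 = 40.0289
  No change, Treatment C: 132×105/277 = 50.0361
Contributions (O − E)²/E:
  (64 − 46.0650)²/46.0650 = 6.9828
  (54 − 43.9711)²/43.9711 = 2.2874
  (27 − 54.9639)²/54.9639 = 14.2272
  (24 − 41.9350)²/41.9350 = 7.6705
  (30 − 40.0289)²/40.0289 = 2.5127
  (78 − 50.0361)²/50.0361 = 15.6283
χ² = 6.9828 + 2.2874 + 14.2272 + 7.6705 + 2.5127 + 15.6283 = 49.309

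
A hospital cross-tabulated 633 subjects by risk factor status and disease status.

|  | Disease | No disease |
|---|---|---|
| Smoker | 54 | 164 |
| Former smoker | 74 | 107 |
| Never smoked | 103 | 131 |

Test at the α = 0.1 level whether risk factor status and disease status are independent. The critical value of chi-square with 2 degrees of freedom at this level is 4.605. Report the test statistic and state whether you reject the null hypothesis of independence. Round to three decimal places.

Row totals: 218, 181, 234. Column totals: 231, 402. Grand total N = 633.
Expected counts (row total × column total / N):
  Smoker, Disease: 218×231/633 = 79.5545
  Smoker, No disease: 218×402/633 = 138.4455
  Former smoker, Disease: 181×231/633 = 66.0521
  Former smoker, No disease: 181×402/633 = 114.9479
  Never smoked, Disease: 234×231/633 = 85.3934
  Never smoked, No disease: 234×402/633 = 148.6066
Contributions (O − E)²/E:
  (54 − 79.5545)²/79.5545 = 8.2086
  (164 − 138.4455)²/138.4455 = 4.7169
  (74 − 66.0521)²/66.0521 = 0.9564
  (107 − 114.9479)²/114.9479 = 0.5495
  (103 − 85.3934)²/85.3934 = 3.6302
  (131 − 148.6066)²/148.6066 = 2.0860
χ² = 8.2086 + 4.7169 + 0.9564 + 0.5495 + 3.6302 + 2.0860 = 20.148
df = (3−1)(2−1) = 2. Since 20.148 > 4.605, reject the null hypothesis of independence at α = 0.1.

20.148; reject H₀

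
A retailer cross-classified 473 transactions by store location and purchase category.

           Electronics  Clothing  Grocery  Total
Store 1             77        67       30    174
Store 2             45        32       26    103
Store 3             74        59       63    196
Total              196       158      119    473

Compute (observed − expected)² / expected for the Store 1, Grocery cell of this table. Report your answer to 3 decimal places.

4.335

Row total (Store 1) = 174; column total (Grocery) = 119; N = 473.
Expected count E = 174 × 119 / 473 = 43.7759.
Contribution = (O − E)²/E = (30 − 43.7759)² / 43.7759 = 4.335.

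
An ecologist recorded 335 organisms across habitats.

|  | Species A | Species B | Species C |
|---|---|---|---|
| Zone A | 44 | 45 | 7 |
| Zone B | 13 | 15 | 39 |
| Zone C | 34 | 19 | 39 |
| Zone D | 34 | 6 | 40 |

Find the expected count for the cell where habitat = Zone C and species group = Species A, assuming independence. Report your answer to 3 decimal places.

34.328

Row total (Zone C) = 92; column total (Species A) = 125; grand total N = 335.
Expected count = (row total × column total) / N = 92 × 125 / 335 = 34.328.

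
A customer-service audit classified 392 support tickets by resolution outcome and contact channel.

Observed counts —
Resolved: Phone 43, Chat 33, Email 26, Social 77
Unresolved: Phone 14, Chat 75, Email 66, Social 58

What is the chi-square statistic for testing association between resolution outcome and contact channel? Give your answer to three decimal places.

Row totals: 179, 213. Column totals: 57, 108, 92, 135. Grand total N = 392.
Expected counts (row total × column total / N):
  Resolved, Phone: 179×57/392 = 26.02806
  Resolved, Chat: 179×108/392 = 49.31633
  Resolved, Email: 179×92/392 = 42.01020
  Resolved, Social: 179×135/392 = 61.64541
  Unresolved, Phone: 213×57/392 = 30.97194
  Unresolved, Chat: 213×108/392 = 58.68367
  Unresolved, Email: 213×92/392 = 49.98980
  Unresolved, Social: 213×135/392 = 73.35459
Contributions (O − E)²/E:
  (43 − 26.02806)²/26.02806 = 11.0668
  (33 − 49.31633)²/49.31633 = 5.3983
  (26 − 42.01020)²/42.01020 = 6.1015
  (77 − 61.64541)²/61.64541 = 3.8245
  (14 − 30.97194)²/30.97194 = 9.3002
  (75 − 58.68367)²/58.68367 = 4.5366
  (66 − 49.98980)²/49.98980 = 5.1276
  (58 − 73.35459)²/73.35459 = 3.2140
χ² = 11.0668 + 5.3983 + 6.1015 + 3.8245 + 9.3002 + 4.5366 + 5.1276 + 3.2140 = 48.570

48.570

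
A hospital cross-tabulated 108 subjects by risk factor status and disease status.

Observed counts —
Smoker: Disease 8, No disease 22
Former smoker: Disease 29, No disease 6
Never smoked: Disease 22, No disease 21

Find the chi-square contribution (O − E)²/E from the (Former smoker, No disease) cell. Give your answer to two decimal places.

6.15

Row total (Former smoker) = 35; column total (No disease) = 49; N = 108.
Expected count E = 35 × 49 / 108 = 15.8796.
Contribution = (O − E)²/E = (6 − 15.8796)² / 15.8796 = 6.15.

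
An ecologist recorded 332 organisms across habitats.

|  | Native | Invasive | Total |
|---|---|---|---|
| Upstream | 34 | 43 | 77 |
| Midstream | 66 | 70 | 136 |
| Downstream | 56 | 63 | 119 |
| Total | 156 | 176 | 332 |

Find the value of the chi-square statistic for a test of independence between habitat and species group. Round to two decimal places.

Grand total N = 332.
Expected counts (row total × column total / N):
  Upstream, Native: 77×156/332 = 36.181
  Upstream, Invasive: 77×176/332 = 40.819
  Midstream, Native: 136×156/332 = 63.904
  Midstream, Invasive: 136×176/332 = 72.096
  Downstream, Native: 119×156/332 = 55.916
  Downstream, Invasive: 119×176/332 = 63.084
Contributions (O − E)²/E:
  (34 − 36.181)²/36.181 = 0.1315
  (43 − 40.819)²/40.819 = 0.1165
  (66 − 63.904)²/63.904 = 0.0687
  (70 − 72.096)²/72.096 = 0.0609
  (56 − 55.916)²/55.916 = 0.0001
  (63 − 63.084)²/63.084 = 0.0001
χ² = 0.1315 + 0.1165 + 0.0687 + 0.0609 + 0.0001 + 0.0001 = 0.38

0.38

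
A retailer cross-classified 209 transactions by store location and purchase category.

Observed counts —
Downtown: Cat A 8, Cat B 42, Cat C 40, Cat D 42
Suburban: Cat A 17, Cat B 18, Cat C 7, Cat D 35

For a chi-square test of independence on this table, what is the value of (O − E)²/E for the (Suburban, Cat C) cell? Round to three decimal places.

6.146

Row total (Suburban) = 77; column total (Cat C) = 47; N = 209.
Expected count E = 77 × 47 / 209 = 17.3158.
Contribution = (O − E)²/E = (7 − 17.3158)² / 17.3158 = 6.146.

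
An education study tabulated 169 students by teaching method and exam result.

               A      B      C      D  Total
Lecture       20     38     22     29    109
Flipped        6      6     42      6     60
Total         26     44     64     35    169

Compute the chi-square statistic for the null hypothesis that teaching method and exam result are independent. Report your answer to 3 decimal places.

Grand total N = 169.
Expected counts (row total × column total / N):
  Lecture, A: 109×26/169 = 16.7692
  Lecture, B: 109×44/169 = 28.3787
  Lecture, C: 109×64/169 = 41.2781
  Lecture, D: 109×35/169 = 22.5740
  Flipped, A: 60×26/169 = 9.2308
  Flipped, B: 60×44/169 = 15.6213
  Flipped, C: 60×64/169 = 22.7219
  Flipped, D: 60×35/169 = 12.4260
Contributions (O − E)²/E:
  (20 − 16.7692)²/16.7692 = 0.6225
  (38 − 28.3787)²/28.3787 = 3.2619
  (22 − 41.2781)²/41.2781 = 9.0034
  (29 − 22.5740)²/22.5740 = 1.8292
  (6 − 9.2308)²/9.2308 = 1.1308
  (6 − 15.6213)²/15.6213 = 5.9258
  (42 − 22.7219)²/22.7219 = 16.3563
  (6 − 12.4260)²/12.4260 = 3.3232
χ² = 0.6225 + 3.2619 + 9.0034 + 1.8292 + 1.1308 + 5.9258 + 16.3563 + 3.3232 = 41.453

41.453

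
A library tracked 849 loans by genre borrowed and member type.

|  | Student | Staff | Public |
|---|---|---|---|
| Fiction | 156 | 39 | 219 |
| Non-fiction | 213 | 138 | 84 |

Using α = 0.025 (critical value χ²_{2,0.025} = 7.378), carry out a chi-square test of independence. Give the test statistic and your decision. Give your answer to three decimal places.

123.883; reject H₀

Row totals: 414, 435. Column totals: 369, 177, 303. Grand total N = 849.
Expected counts (row total × column total / N):
  Fiction, Student: 414×369/849 = 179.9364
  Fiction, Staff: 414×177/849 = 86.3110
  Fiction, Public: 414×303/849 = 147.7527
  Non-fiction, Student: 435×369/849 = 189.0636
  Non-fiction, Staff: 435×177/849 = 90.6890
  Non-fiction, Public: 435×303/849 = 155.2473
Contributions (O − E)²/E:
  (156 − 179.9364)²/179.9364 = 3.1842
  (39 − 86.3110)²/86.3110 = 25.9333
  (219 − 147.7527)²/147.7527 = 34.3559
  (213 − 189.0636)²/189.0636 = 3.0305
  (138 − 90.6890)²/90.6890 = 24.6814
  (84 − 155.2473)²/155.2473 = 32.6974
χ² = 3.1842 + 25.9333 + 34.3559 + 3.0305 + 24.6814 + 32.6974 = 123.883
df = (2−1)(3−1) = 2. Since 123.883 > 7.378, reject the null hypothesis of independence at α = 0.025.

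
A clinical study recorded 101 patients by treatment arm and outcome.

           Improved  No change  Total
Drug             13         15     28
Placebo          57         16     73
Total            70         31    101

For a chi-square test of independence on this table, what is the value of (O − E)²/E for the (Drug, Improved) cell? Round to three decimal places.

2.115

Row total (Drug) = 28; column total (Improved) = 70; N = 101.
Expected count E = 28 × 70 / 101 = 19.4059.
Contribution = (O − E)²/E = (13 − 19.4059)² / 19.4059 = 2.115.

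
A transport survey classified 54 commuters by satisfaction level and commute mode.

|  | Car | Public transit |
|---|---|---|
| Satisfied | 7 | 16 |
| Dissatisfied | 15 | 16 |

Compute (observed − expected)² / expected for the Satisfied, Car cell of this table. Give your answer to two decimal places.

Row total (Satisfied) = 23; column total (Car) = 22; N = 54.
Expected count E = 23 × 22 / 54 = 9.370.
Contribution = (O − E)²/E = (7 − 9.370)² / 9.370 = 0.60.

0.60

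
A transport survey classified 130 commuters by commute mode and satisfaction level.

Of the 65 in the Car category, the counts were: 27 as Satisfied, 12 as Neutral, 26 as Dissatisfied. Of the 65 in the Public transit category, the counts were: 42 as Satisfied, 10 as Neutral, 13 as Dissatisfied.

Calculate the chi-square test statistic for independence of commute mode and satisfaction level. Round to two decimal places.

Row totals: 65, 65. Column totals: 69, 22, 39. Grand total N = 130.
Expected counts (row total × column total / N):
  Car, Satisfied: 65×69/130 = 34.500
  Car, Neutral: 65×22/130 = 11.000
  Car, Dissatisfied: 65×39/130 = 19.500
  Public transit, Satisfied: 65×69/130 = 34.500
  Public transit, Neutral: 65×22/130 = 11.000
  Public transit, Dissatisfied: 65×39/130 = 19.500
Contributions (O − E)²/E:
  (27 − 34.500)²/34.500 = 1.6304
  (12 − 11.000)²/11.000 = 0.0909
  (26 − 19.500)²/19.500 = 2.1667
  (42 − 34.500)²/34.500 = 1.6304
  (10 − 11.000)²/11.000 = 0.0909
  (13 − 19.500)²/19.500 = 2.1667
χ² = 1.6304 + 0.0909 + 2.1667 + 1.6304 + 0.0909 + 2.1667 = 7.78

7.78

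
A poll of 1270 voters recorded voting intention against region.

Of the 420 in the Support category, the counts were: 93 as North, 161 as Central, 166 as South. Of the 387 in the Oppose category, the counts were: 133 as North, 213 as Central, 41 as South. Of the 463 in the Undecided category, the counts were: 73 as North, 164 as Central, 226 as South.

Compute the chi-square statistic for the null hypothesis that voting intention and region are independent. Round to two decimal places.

148.79

Row totals: 420, 387, 463. Column totals: 299, 538, 433. Grand total N = 1270.
Expected counts (row total × column total / N):
  Support, North: 420×299/1270 = 98.882
  Support, Central: 420×538/1270 = 177.921
  Support, South: 420×433/1270 = 143.197
  Oppose, North: 387×299/1270 = 91.113
  Oppose, Central: 387×538/1270 = 163.942
  Oppose, South: 387×433/1270 = 131.946
  Undecided, North: 463×299/1270 = 109.006
  Undecided, Central: 463×538/1270 = 196.137
  Undecided, South: 463×433/1270 = 157.857
Contributions (O − E)²/E:
  (93 − 98.882)²/98.882 = 0.3499
  (161 − 177.921)²/177.921 = 1.6093
  (166 − 143.197)²/143.197 = 3.6312
  (133 − 91.113)²/91.113 = 19.2565
  (213 − 163.942)²/163.942 = 14.6801
  (41 − 131.946)²/131.946 = 62.6861
  (73 − 109.006)²/109.006 = 11.8932
  (164 − 196.137)²/196.137 = 5.2656
  (226 − 157.857)²/157.857 = 29.4157
χ² = 0.3499 + 1.6093 + 3.6312 + 19.2565 + 14.6801 + 62.6861 + 11.8932 + 5.2656 + 29.4157 = 148.79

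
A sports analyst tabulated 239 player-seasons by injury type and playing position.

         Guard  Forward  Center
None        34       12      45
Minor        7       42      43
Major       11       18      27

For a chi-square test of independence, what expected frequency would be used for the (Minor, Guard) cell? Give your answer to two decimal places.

20.02

Row total (Minor) = 92; column total (Guard) = 52; grand total N = 239.
Expected count = (row total × column total) / N = 92 × 52 / 239 = 20.02.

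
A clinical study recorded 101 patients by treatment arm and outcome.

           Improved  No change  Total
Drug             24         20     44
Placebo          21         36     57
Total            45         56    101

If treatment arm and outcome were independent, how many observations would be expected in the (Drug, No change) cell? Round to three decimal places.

24.396

Row total (Drug) = 44; column total (No change) = 56; grand total N = 101.
Expected count = (row total × column total) / N = 44 × 56 / 101 = 24.396.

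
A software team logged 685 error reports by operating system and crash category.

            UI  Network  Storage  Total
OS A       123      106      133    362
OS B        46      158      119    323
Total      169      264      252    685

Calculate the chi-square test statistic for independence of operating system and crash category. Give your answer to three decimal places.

Grand total N = 685.
Expected counts (row total × column total / N):
  OS A, UI: 362×169/685 = 89.3109
  OS A, Network: 362×264/685 = 139.5153
  OS A, Storage: 362×252/685 = 133.1737
  OS B, UI: 323×169/685 = 79.6891
  OS B, Network: 323×264/685 = 124.4847
  OS B, Storage: 323×252/685 = 118.8263
Contributions (O − E)²/E:
  (123 − 89.3109)²/89.3109 = 12.7079
  (106 − 139.5153)²/139.5153 = 8.0513
  (133 − 133.1737)²/133.1737 = 0.0002
  (46 − 79.6891)²/79.6891 = 14.2423
  (158 − 124.4847)²/124.4847 = 9.0234
  (119 − 118.8263)²/118.8263 = 0.0003
χ² = 12.7079 + 8.0513 + 0.0002 + 14.2423 + 9.0234 + 0.0003 = 44.025

44.025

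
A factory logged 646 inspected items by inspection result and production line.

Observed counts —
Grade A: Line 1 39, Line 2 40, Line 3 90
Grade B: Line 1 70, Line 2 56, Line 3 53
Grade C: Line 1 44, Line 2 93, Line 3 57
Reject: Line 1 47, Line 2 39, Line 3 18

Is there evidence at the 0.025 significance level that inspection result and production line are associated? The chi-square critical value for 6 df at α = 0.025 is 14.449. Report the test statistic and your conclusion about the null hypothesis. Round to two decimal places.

Row totals: 169, 179, 194, 104. Column totals: 200, 228, 218. Grand total N = 646.
Expected counts (row total × column total / N):
  Grade A, Line 1: 169×200/646 = 52.322
  Grade A, Line 2: 169×228/646 = 59.647
  Grade A, Line 3: 169×218/646 = 57.031
  Grade B, Line 1: 179×200/646 = 55.418
  Grade B, Line 2: 179×228/646 = 63.176
  Grade B, Line 3: 179×218/646 = 60.406
  Grade C, Line 1: 194×200/646 = 60.062
  Grade C, Line 2: 194×228/646 = 68.471
  Grade C, Line 3: 194×218/646 = 65.467
  Reject, Line 1: 104×200/646 = 32.198
  Reject, Line 2: 104×228/646 = 36.706
  Reject, Line 3: 104×218/646 = 35.096
Contributions (O − E)²/E:
  (39 − 52.322)²/52.322 = 3.3920
  (40 − 59.647)²/59.647 = 6.4715
  (90 − 57.031)²/57.031 = 19.0590
  (70 − 55.418)²/55.418 = 3.8369
  (56 − 63.176)²/63.176 = 0.8151
  (53 − 60.406)²/60.406 = 0.9080
  (44 − 60.062)²/60.062 = 4.2954
  (93 − 68.471)²/68.471 = 8.7873
  (57 − 65.467)²/65.467 = 1.0951
  (47 − 32.198)²/32.198 = 6.8047
  (39 − 36.706)²/36.706 = 0.1434
  (18 − 35.096)²/35.096 = 8.3278
χ² = 3.3920 + 6.4715 + 19.0590 + 3.8369 + 0.8151 + 0.9080 + 4.2954 + 8.7873 + 1.0951 + 6.8047 + 0.1434 + 8.3278 = 63.94
df = (4−1)(3−1) = 6. Since 63.94 > 14.449, reject the null hypothesis of independence at α = 0.025.

63.94; reject H₀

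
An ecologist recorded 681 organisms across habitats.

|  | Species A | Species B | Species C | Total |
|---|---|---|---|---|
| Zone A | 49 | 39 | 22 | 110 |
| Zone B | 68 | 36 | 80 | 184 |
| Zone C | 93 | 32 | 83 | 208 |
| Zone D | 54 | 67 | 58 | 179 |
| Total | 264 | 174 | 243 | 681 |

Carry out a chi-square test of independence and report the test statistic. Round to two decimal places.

43.81

Grand total N = 681.
Expected counts (row total × column total / N):
  Zone A, Species A: 110×264/681 = 42.643
  Zone A, Species B: 110×174/681 = 28.106
  Zone A, Species C: 110×243/681 = 39.251
  Zone B, Species A: 184×264/681 = 71.330
  Zone B, Species B: 184×174/681 = 47.013
  Zone B, Species C: 184×243/681 = 65.656
  Zone C, Species A: 208×264/681 = 80.634
  Zone C, Species B: 208×174/681 = 53.145
  Zone C, Species C: 208×243/681 = 74.220
  Zone D, Species A: 179×264/681 = 69.392
  Zone D, Species B: 179×174/681 = 45.736
  Zone D, Species C: 179×243/681 = 63.872
Contributions (O − E)²/E:
  (49 − 42.643)²/42.643 = 0.9477
  (39 − 28.106)²/28.106 = 4.2226
  (22 − 39.251)²/39.251 = 7.5819
  (68 − 71.330)²/71.330 = 0.1555
  (36 − 47.013)²/47.013 = 2.5798
  (80 − 65.656)²/65.656 = 3.1338
  (93 − 80.634)²/80.634 = 1.8964
  (32 − 53.145)²/53.145 = 8.4130
  (83 − 74.220)²/74.220 = 1.0386
  (54 − 69.392)²/69.392 = 3.4141
  (67 − 45.736)²/45.736 = 9.8863
  (58 − 63.872)²/63.872 = 0.5398
χ² = 0.9477 + 4.2226 + 7.5819 + 0.1555 + 2.5798 + 3.1338 + 1.8964 + 8.4130 + 1.0386 + 3.4141 + 9.8863 + 0.5398 = 43.81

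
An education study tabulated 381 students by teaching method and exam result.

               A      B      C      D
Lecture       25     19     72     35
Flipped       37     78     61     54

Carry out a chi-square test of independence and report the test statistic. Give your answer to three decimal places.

Row totals: 151, 230. Column totals: 62, 97, 133, 89. Grand total N = 381.
Expected counts (row total × column total / N):
  Lecture, A: 151×62/381 = 24.5722
  Lecture, B: 151×97/381 = 38.4436
  Lecture, C: 151×133/381 = 52.7113
  Lecture, D: 151×89/381 = 35.2730
  Flipped, A: 230×62/381 = 37.4278
  Flipped, B: 230×97/381 = 58.5564
  Flipped, C: 230×133/381 = 80.2887
  Flipped, D: 230×89/381 = 53.7270
Contributions (O − E)²/E:
  (25 − 24.5722)²/24.5722 = 0.0074
  (19 − 38.4436)²/38.4436 = 9.8340
  (72 − 52.7113)²/52.7113 = 7.0583
  (35 − 35.2730)²/35.2730 = 0.0021
  (37 − 37.4278)²/37.4278 = 0.0049
  (78 − 58.5564)²/58.5564 = 6.4562
  (61 − 80.2887)²/80.2887 = 4.6340
  (54 − 53.7270)²/53.7270 = 0.0014
χ² = 0.0074 + 9.8340 + 7.0583 + 0.0021 + 0.0049 + 6.4562 + 4.6340 + 0.0014 = 27.998

27.998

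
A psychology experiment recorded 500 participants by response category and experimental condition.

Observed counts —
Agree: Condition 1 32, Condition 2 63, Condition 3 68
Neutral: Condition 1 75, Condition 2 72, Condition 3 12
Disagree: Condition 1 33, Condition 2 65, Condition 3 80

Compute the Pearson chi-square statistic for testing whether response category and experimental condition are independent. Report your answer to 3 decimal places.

76.198

Row totals: 163, 159, 178. Column totals: 140, 200, 160. Grand total N = 500.
Expected counts (row total × column total / N):
  Agree, Condition 1: 163×140/500 = 45.6400
  Agree, Condition 2: 163×200/500 = 65.2000
  Agree, Condition 3: 163×160/500 = 52.1600
  Neutral, Condition 1: 159×140/500 = 44.5200
  Neutral, Condition 2: 159×200/500 = 63.6000
  Neutral, Condition 3: 159×160/500 = 50.8800
  Disagree, Condition 1: 178×140/500 = 49.8400
  Disagree, Condition 2: 178×200/500 = 71.2000
  Disagree, Condition 3: 178×160/500 = 56.9600
Contributions (O − E)²/E:
  (32 − 45.6400)²/45.6400 = 4.0765
  (63 − 65.2000)²/65.2000 = 0.0742
  (68 − 52.1600)²/52.1600 = 4.8103
  (75 − 44.5200)²/44.5200 = 20.8677
  (72 − 63.6000)²/63.6000 = 1.1094
  (12 − 50.8800)²/50.8800 = 29.7102
  (33 − 49.8400)²/49.8400 = 5.6899
  (65 − 71.2000)²/71.2000 = 0.5399
  (80 − 56.9600)²/56.9600 = 9.3196
χ² = 4.0765 + 0.0742 + 4.8103 + 20.8677 + 1.1094 + 29.7102 + 5.6899 + 0.5399 + 9.3196 = 76.198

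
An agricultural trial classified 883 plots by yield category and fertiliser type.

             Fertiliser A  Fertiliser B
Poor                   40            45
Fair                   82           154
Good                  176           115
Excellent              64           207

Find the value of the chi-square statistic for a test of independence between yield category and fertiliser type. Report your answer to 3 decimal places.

84.618

Row totals: 85, 236, 291, 271. Column totals: 362, 521. Grand total N = 883.
Expected counts (row total × column total / N):
  Poor, Fertiliser A: 85×362/883 = 34.8471
  Poor, Fertiliser B: 85×521/883 = 50.1529
  Fair, Fertiliser A: 236×362/883 = 96.7520
  Fair, Fertiliser B: 236×521/883 = 139.2480
  Good, Fertiliser A: 291×362/883 = 119.3001
  Good, Fertiliser B: 291×521/883 = 171.6999
  Excellent, Fertiliser A: 271×362/883 = 111.1008
  Excellent, Fertiliser B: 271×521/883 = 159.8992
Contributions (O − E)²/E:
  (40 − 34.8471)²/34.8471 = 0.7620
  (45 − 50.1529)²/50.1529 = 0.5294
  (82 − 96.7520)²/96.7520 = 2.2493
  (154 − 139.2480)²/139.2480 = 1.5628
  (176 − 119.3001)²/119.3001 = 26.9478
  (115 − 171.6999)²/171.6999 = 18.7238
  (64 − 111.1008)²/111.1008 = 19.9682
  (207 − 159.8992)²/159.8992 = 13.8743
χ² = 0.7620 + 0.5294 + 2.2493 + 1.5628 + 26.9478 + 18.7238 + 19.9682 + 13.8743 = 84.618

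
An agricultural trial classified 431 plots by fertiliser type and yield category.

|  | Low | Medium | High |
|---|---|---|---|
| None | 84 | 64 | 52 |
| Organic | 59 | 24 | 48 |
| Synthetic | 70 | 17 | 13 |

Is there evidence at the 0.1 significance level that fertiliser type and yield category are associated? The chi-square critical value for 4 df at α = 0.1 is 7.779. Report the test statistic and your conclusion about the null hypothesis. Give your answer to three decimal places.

Row totals: 200, 131, 100. Column totals: 213, 105, 113. Grand total N = 431.
Expected counts (row total × column total / N):
  None, Low: 200×213/431 = 98.8399
  None, Medium: 200×105/431 = 48.7239
  None, High: 200×113/431 = 52.4362
  Organic, Low: 131×213/431 = 64.7401
  Organic, Medium: 131×105/431 = 31.9142
  Organic, High: 131×113/431 = 34.3457
  Synthetic, Low: 100×213/431 = 49.4200
  Synthetic, Medium: 100×105/431 = 24.3619
  Synthetic, High: 100×113/431 = 26.2181
Contributions (O − E)²/E:
  (84 − 98.8399)²/98.8399 = 2.2281
  (64 − 48.7239)²/48.7239 = 4.7894
  (52 − 52.4362)²/52.4362 = 0.0036
  (59 − 64.7401)²/64.7401 = 0.5089
  (24 − 31.9142)²/31.9142 = 1.9626
  (48 − 34.3457)²/34.3457 = 5.4283
  (70 − 49.4200)²/49.4200 = 8.5701
  (17 − 24.3619)²/24.3619 = 2.2247
  (13 − 26.2181)²/26.2181 = 6.6640
χ² = 2.2281 + 4.7894 + 0.0036 + 0.5089 + 1.9626 + 5.4283 + 8.5701 + 2.2247 + 6.6640 = 32.380
df = (3−1)(3−1) = 4. Since 32.380 > 7.779, reject the null hypothesis of independence at α = 0.1.

32.380; reject H₀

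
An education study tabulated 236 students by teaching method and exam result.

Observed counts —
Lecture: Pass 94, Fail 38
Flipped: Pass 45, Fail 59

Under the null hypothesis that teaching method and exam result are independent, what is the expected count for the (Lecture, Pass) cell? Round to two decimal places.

77.75

Row total (Lecture) = 132; column total (Pass) = 139; grand total N = 236.
Expected count = (row total × column total) / N = 132 × 139 / 236 = 77.75.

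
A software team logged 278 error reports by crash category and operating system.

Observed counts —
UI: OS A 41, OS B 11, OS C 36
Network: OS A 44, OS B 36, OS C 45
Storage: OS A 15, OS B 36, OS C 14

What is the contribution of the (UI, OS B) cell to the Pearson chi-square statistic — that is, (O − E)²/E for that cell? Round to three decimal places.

Row total (UI) = 88; column total (OS B) = 83; N = 278.
Expected count E = 88 × 83 / 278 = 26.2734.
Contribution = (O − E)²/E = (11 − 26.2734)² / 26.2734 = 8.879.

8.879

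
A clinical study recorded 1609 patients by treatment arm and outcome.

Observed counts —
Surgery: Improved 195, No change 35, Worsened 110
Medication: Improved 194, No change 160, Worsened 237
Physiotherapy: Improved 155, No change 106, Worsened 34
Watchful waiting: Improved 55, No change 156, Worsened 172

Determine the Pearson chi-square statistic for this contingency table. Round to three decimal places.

241.677

Row totals: 340, 591, 295, 383. Column totals: 599, 457, 553. Grand total N = 1609.
Expected counts (row total × column total / N):
  Surgery, Improved: 340×599/1609 = 126.5755
  Surgery, No change: 340×457/1609 = 96.5693
  Surgery, Worsened: 340×553/1609 = 116.8552
  Medication, Improved: 591×599/1609 = 220.0180
  Medication, No change: 591×457/1609 = 167.8602
  Medication, Worsened: 591×553/1609 = 203.1218
  Physiotherapy, Improved: 295×599/1609 = 109.8229
  Physiotherapy, No change: 295×457/1609 = 83.7881
  Physiotherapy, Worsened: 295×553/1609 = 101.3891
  Watchful waiting, Improved: 383×599/1609 = 142.5836
  Watchful waiting, No change: 383×457/1609 = 108.7825
  Watchful waiting, Worsened: 383×553/1609 = 131.6339
Contributions (O − E)²/E:
  (195 − 126.5755)²/126.5755 = 36.9891
  (35 − 96.5693)²/96.5693 = 39.2545
  (110 − 116.8552)²/116.8552 = 0.4022
  (194 − 220.0180)²/220.0180 = 3.0767
  (160 − 167.8602)²/167.8602 = 0.3681
  (237 − 203.1218)²/203.1218 = 5.6505
  (155 − 109.8229)²/109.8229 = 18.5842
  (106 − 83.7881)²/83.7881 = 5.8883
  (34 − 101.3891)²/101.3891 = 44.7907
  (55 − 142.5836)²/142.5836 = 53.7992
  (156 − 108.7825)²/108.7825 = 20.4950
  (172 − 131.6339)²/131.6339 = 12.3784
χ² = 36.9891 + 39.2545 + 0.4022 + 3.0767 + 0.3681 + 5.6505 + 18.5842 + 5.8883 + 44.7907 + 53.7992 + 20.4950 + 12.3784 = 241.677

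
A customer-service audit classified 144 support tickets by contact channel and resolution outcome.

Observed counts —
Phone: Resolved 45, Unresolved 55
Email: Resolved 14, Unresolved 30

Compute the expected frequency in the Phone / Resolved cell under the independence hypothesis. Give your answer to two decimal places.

Row total (Phone) = 100; column total (Resolved) = 59; grand total N = 144.
Expected count = (row total × column total) / N = 100 × 59 / 144 = 40.97.

40.97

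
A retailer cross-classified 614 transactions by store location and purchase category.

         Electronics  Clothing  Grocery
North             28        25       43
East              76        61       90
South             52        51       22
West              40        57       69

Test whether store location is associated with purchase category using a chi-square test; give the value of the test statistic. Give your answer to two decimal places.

Row totals: 96, 227, 125, 166. Column totals: 196, 194, 224. Grand total N = 614.
Expected counts (row total × column total / N):
  North, Electronics: 96×196/614 = 30.645
  North, Clothing: 96×194/614 = 30.332
  North, Grocery: 96×224/614 = 35.023
  East, Electronics: 227×196/614 = 72.463
  East, Clothing: 227×194/614 = 71.723
  East, Grocery: 227×224/614 = 82.814
  South, Electronics: 125×196/614 = 39.902
  South, Clothing: 125×194/614 = 39.495
  South, Grocery: 125×224/614 = 45.603
  West, Electronics: 166×196/614 = 52.990
  West, Clothing: 166×194/614 = 52.450
  West, Grocery: 166×224/614 = 60.560
Contributions (O − E)²/E:
  (28 − 30.645)²/30.645 = 0.2283
  (25 − 30.332)²/30.332 = 0.9373
  (43 − 35.023)²/35.023 = 1.8169
  (76 − 72.463)²/72.463 = 0.1726
  (61 − 71.723)²/71.723 = 1.6032
  (90 − 82.814)²/82.814 = 0.6235
  (52 − 39.902)²/39.902 = 3.6680
  (51 − 39.495)²/39.495 = 3.3514
  (22 − 45.603)²/45.603 = 12.2163
  (40 − 52.990)²/52.990 = 3.1844
  (57 − 52.450)²/52.450 = 0.3947
  (69 − 60.560)²/60.560 = 1.1762
χ² = 0.2283 + 0.9373 + 1.8169 + 0.1726 + 1.6032 + 0.6235 + 3.6680 + 3.3514 + 12.2163 + 3.1844 + 0.3947 + 1.1762 = 29.37

29.37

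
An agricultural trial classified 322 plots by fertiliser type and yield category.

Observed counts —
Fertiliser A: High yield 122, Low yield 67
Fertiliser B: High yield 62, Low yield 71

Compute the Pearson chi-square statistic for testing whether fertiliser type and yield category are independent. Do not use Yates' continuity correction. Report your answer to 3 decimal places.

10.252

Row totals: 189, 133. Column totals: 184, 138. Grand total N = 322.
Expected counts (row total × column total / N):
  Fertiliser A, High yield: 189×184/322 = 108.0000
  Fertiliser A, Low yield: 189×138/322 = 81.0000
  Fertiliser B, High yield: 133×184/322 = 76.0000
  Fertiliser B, Low yield: 133×138/322 = 57.0000
Contributions (O − E)²/E:
  (122 − 108.0000)²/108.0000 = 1.8148
  (67 − 81.0000)²/81.0000 = 2.4198
  (62 − 76.0000)²/76.0000 = 2.5789
  (71 − 57.0000)²/57.0000 = 3.4386
χ² = 1.8148 + 2.4198 + 2.5789 + 3.4386 = 10.252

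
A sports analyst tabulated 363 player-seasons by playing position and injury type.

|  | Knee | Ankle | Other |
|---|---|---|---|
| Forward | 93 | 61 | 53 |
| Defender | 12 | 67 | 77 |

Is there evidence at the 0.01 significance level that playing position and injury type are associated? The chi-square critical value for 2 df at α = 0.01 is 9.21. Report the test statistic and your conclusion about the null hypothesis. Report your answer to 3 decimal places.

61.241; reject H₀

Row totals: 207, 156. Column totals: 105, 128, 130. Grand total N = 363.
Expected counts (row total × column total / N):
  Forward, Knee: 207×105/363 = 59.87603
  Forward, Ankle: 207×128/363 = 72.99174
  Forward, Other: 207×130/363 = 74.13223
  Defender, Knee: 156×105/363 = 45.12397
  Defender, Ankle: 156×128/363 = 55.00826
  Defender, Other: 156×130/363 = 55.86777
Contributions (O − E)²/E:
  (93 − 59.87603)²/59.87603 = 18.3245
  (61 − 72.99174)²/72.99174 = 1.9701
  (53 − 74.13223)²/74.13223 = 6.0240
  (12 − 45.12397)²/45.12397 = 24.3152
  (67 − 55.00826)²/55.00826 = 2.6142
  (77 − 55.86777)²/55.86777 = 7.9934
χ² = 18.3245 + 1.9701 + 6.0240 + 24.3152 + 2.6142 + 7.9934 = 61.241
df = (2−1)(3−1) = 2. Since 61.241 > 9.21, reject the null hypothesis of independence at α = 0.01.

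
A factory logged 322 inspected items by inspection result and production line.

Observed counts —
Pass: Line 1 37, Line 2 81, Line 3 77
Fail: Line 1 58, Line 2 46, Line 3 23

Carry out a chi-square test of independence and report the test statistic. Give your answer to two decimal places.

30.45

Row totals: 195, 127. Column totals: 95, 127, 100. Grand total N = 322.
Expected counts (row total × column total / N):
  Pass, Line 1: 195×95/322 = 57.531
  Pass, Line 2: 195×127/322 = 76.910
  Pass, Line 3: 195×100/322 = 60.559
  Fail, Line 1: 127×95/322 = 37.469
  Fail, Line 2: 127×127/322 = 50.090
  Fail, Line 3: 127×100/322 = 39.441
Contributions (O − E)²/E:
  (37 − 57.531)²/57.531 = 7.3269
  (81 − 76.910)²/76.910 = 0.2175
  (77 − 60.559)²/60.559 = 4.4635
  (58 − 37.469)²/37.469 = 11.2499
  (46 − 50.090)²/50.090 = 0.3340
  (23 − 39.441)²/39.441 = 6.8534
χ² = 7.3269 + 0.2175 + 4.4635 + 11.2499 + 0.3340 + 6.8534 = 30.45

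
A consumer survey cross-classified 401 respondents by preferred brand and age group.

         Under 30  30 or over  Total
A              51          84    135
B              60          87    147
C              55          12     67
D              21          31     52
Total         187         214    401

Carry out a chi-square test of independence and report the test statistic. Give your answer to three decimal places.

40.913

Grand total N = 401.
Expected counts (row total × column total / N):
  A, Under 30: 135×187/401 = 62.9551
  A, 30 or over: 135×214/401 = 72.0449
  B, Under 30: 147×187/401 = 68.5511
  B, 30 or over: 147×214/401 = 78.4489
  C, Under 30: 67×187/401 = 31.2444
  C, 30 or over: 67×214/401 = 35.7556
  D, Under 30: 52×187/401 = 24.2494
  D, 30 or over: 52×214/401 = 27.7506
Contributions (O − E)²/E:
  (51 − 62.9551)²/62.9551 = 2.2703
  (84 − 72.0449)²/72.0449 = 1.9838
  (60 − 68.5511)²/68.5511 = 1.0667
  (87 − 78.4489)²/78.4489 = 0.9321
  (55 − 31.2444)²/31.2444 = 18.0617
  (12 − 35.7556)²/35.7556 = 15.7829
  (21 − 24.2494)²/24.2494 = 0.4354
  (31 − 27.7506)²/27.7506 = 0.3805
χ² = 2.2703 + 1.9838 + 1.0667 + 0.9321 + 18.0617 + 15.7829 + 0.4354 + 0.3805 = 40.913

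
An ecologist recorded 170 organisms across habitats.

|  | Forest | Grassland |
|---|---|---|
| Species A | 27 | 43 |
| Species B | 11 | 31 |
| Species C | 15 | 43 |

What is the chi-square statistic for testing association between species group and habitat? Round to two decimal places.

3.03

Row totals: 70, 42, 58. Column totals: 53, 117. Grand total N = 170.
Expected counts (row total × column total / N):
  Species A, Forest: 70×53/170 = 21.824
  Species A, Grassland: 70×117/170 = 48.176
  Species B, Forest: 42×53/170 = 13.094
  Species B, Grassland: 42×117/170 = 28.906
  Species C, Forest: 58×53/170 = 18.082
  Species C, Grassland: 58×117/170 = 39.918
Contributions (O − E)²/E:
  (27 − 21.824)²/21.824 = 1.2276
  (43 − 48.176)²/48.176 = 0.5561
  (11 − 13.094)²/13.094 = 0.3349
  (31 − 28.906)²/28.906 = 0.1517
  (15 − 18.082)²/18.082 = 0.5253
  (43 − 39.918)²/39.918 = 0.2380
χ² = 1.2276 + 0.5561 + 0.3349 + 0.1517 + 0.5253 + 0.2380 = 3.03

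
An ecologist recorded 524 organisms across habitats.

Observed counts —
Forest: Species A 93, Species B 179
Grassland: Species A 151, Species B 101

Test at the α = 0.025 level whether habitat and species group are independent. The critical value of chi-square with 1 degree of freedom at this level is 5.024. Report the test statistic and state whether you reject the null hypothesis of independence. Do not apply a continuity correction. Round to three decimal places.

Row totals: 272, 252. Column totals: 244, 280. Grand total N = 524.
Expected counts (row total × column total / N):
  Forest, Species A: 272×244/524 = 126.6565
  Forest, Species B: 272×280/524 = 145.3435
  Grassland, Species A: 252×244/524 = 117.3435
  Grassland, Species B: 252×280/524 = 134.6565
Contributions (O − E)²/E:
  (93 − 126.6565)²/126.6565 = 8.9436
  (179 − 145.3435)²/145.3435 = 7.7937
  (151 − 117.3435)²/117.3435 = 9.6534
  (101 − 134.6565)²/134.6565 = 8.4122
χ² = 8.9436 + 7.7937 + 9.6534 + 8.4122 = 34.803
df = (2−1)(2−1) = 1. Since 34.803 > 5.024, reject the null hypothesis of independence at α = 0.025.

34.803; reject H₀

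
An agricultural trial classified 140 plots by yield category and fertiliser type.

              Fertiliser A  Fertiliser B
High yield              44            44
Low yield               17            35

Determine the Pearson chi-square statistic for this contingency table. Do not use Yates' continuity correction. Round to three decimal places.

Row totals: 88, 52. Column totals: 61, 79. Grand total N = 140.
Expected counts (row total × column total / N):
  High yield, Fertiliser A: 88×61/140 = 38.34286
  High yield, Fertiliser B: 88×79/140 = 49.65714
  Low yield, Fertiliser A: 52×61/140 = 22.65714
  Low yield, Fertiliser B: 52×79/140 = 29.34286
Contributions (O − E)²/E:
  (44 − 38.34286)²/38.34286 = 0.8347
  (44 − 49.65714)²/49.65714 = 0.6445
  (17 − 22.65714)²/22.65714 = 1.4125
  (35 − 29.34286)²/29.34286 = 1.0907
χ² = 0.8347 + 0.6445 + 1.4125 + 1.0907 = 3.982

3.982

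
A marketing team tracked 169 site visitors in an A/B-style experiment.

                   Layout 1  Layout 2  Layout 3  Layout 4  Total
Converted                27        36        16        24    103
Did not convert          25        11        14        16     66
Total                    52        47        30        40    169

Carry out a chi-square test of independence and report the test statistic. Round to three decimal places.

Grand total N = 169.
Expected counts (row total × column total / N):
  Converted, Layout 1: 103×52/169 = 31.69231
  Converted, Layout 2: 103×47/169 = 28.64497
  Converted, Layout 3: 103×30/169 = 18.28402
  Converted, Layout 4: 103×40/169 = 24.37870
  Did not convert, Layout 1: 66×52/169 = 20.30769
  Did not convert, Layout 2: 66×47/169 = 18.35503
  Did not convert, Layout 3: 66×30/169 = 11.71598
  Did not convert, Layout 4: 66×40/169 = 15.62130
Contributions (O − E)²/E:
  (27 − 31.69231)²/31.69231 = 0.6947
  (36 − 28.64497)²/28.64497 = 1.8885
  (16 − 18.28402)²/18.28402 = 0.2853
  (24 − 24.37870)²/24.37870 = 0.0059
  (25 − 20.30769)²/20.30769 = 1.0842
  (11 − 18.35503)²/18.35503 = 2.9472
  (14 − 11.71598)²/11.71598 = 0.4453
  (16 − 15.62130)²/15.62130 = 0.0092
χ² = 0.6947 + 1.8885 + 0.2853 + 0.0059 + 1.0842 + 2.9472 + 0.4453 + 0.0092 = 7.360

7.360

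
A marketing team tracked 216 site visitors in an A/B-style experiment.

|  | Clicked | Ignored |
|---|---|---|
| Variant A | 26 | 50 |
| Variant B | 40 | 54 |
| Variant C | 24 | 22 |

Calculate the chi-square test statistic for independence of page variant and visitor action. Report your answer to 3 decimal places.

Row totals: 76, 94, 46. Column totals: 90, 126. Grand total N = 216.
Expected counts (row total × column total / N):
  Variant A, Clicked: 76×90/216 = 31.6667
  Variant A, Ignored: 76×126/216 = 44.3333
  Variant B, Clicked: 94×90/216 = 39.1667
  Variant B, Ignored: 94×126/216 = 54.8333
  Variant C, Clicked: 46×90/216 = 19.1667
  Variant C, Ignored: 46×126/216 = 26.8333
Contributions (O − E)²/E:
  (26 − 31.6667)²/31.6667 = 1.0140
  (50 − 44.3333)²/44.3333 = 0.7243
  (40 − 39.1667)²/39.1667 = 0.0177
  (54 − 54.8333)²/54.8333 = 0.0127
  (24 − 19.1667)²/19.1667 = 1.2188
  (22 − 26.8333)²/26.8333 = 0.8706
χ² = 1.0140 + 0.7243 + 0.0177 + 0.0127 + 1.2188 + 0.8706 = 3.858

3.858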